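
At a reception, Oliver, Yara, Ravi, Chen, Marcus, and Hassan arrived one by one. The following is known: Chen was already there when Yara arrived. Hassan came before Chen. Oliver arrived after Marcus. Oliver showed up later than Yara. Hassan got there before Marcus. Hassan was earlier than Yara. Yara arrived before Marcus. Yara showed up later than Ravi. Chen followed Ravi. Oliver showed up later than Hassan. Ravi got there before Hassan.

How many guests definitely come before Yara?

Directly stated before Yara: Chen, Hassan, and Ravi.
That's Chen, Hassan, and Ravi — 3 in all.

3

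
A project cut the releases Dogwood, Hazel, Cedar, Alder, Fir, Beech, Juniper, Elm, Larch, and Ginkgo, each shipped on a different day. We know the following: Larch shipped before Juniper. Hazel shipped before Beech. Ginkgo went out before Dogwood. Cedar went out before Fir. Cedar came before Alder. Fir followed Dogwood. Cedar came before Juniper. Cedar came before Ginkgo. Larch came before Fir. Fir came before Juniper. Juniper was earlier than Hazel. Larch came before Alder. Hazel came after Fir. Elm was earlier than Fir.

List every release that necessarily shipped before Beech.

Directly stated before Beech: Hazel.
Cedar reaches Beech via Cedar → Fir → Hazel → Beech.
Dogwood reaches Beech via Dogwood → Fir → Hazel → Beech.
Elm reaches Beech via Elm → Fir → Hazel → Beech.
Likewise Fir, Ginkgo, Juniper, and Larch each reach Beech by chaining the stated constraints.

Cedar, Dogwood, Elm, Fir, Ginkgo, Hazel, Juniper, Larch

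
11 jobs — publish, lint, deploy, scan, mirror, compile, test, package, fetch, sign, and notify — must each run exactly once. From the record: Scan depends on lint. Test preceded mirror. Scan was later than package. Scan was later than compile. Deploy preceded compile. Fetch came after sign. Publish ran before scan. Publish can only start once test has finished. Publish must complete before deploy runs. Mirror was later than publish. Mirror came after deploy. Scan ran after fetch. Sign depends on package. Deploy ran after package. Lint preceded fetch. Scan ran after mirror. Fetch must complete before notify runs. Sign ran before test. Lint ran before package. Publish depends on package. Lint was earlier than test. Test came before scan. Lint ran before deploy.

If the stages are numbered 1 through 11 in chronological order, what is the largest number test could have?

6

Test must come before compile, deploy, mirror, publish, and scan — 5 stages forced after it.
Everything else can be placed before test in some valid order, so test can sit as late as position 11 − 5 = 6.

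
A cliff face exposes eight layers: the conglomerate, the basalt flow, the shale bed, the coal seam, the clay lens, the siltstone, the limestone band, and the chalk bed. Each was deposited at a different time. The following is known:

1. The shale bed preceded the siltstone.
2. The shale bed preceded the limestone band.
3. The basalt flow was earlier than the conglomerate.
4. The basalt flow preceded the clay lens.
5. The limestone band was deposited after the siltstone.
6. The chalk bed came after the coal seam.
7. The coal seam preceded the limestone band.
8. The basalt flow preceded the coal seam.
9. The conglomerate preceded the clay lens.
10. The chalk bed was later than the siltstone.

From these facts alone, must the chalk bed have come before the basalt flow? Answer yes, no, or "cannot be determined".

no

Tracing the constraints gives the basalt flow → the coal seam → the chalk bed, so the basalt flow must come before the chalk bed.
That means the chalk bed cannot be before the basalt flow.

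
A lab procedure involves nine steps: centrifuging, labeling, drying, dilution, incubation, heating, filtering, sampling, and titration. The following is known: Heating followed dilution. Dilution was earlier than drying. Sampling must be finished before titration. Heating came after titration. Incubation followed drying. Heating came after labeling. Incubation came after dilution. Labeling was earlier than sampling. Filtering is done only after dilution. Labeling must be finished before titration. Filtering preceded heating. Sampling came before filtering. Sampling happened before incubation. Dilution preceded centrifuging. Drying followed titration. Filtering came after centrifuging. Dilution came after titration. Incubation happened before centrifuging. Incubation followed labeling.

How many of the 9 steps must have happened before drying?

Directly stated before drying: dilution and titration.
Labeling reaches drying via labeling → titration → drying.
Sampling reaches drying via sampling → titration → drying.
No chain forces filtering (or any of the others) ahead of drying.
That's dilution, labeling, sampling, and titration — 4 in all.

4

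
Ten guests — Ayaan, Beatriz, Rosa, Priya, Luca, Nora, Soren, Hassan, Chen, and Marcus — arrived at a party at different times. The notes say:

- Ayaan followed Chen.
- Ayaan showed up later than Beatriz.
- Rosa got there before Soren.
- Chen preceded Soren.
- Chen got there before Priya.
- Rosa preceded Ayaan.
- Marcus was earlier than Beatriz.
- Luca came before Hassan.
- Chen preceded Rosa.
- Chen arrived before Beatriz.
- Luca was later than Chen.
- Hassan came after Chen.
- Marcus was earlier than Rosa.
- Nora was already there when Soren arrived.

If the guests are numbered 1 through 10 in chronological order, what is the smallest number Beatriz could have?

3

Chen and Marcus must both come before Beatriz — 2 forced predecessors.
Nothing else is forced ahead of Beatriz, so their earliest slot is position 2 + 1 = 3.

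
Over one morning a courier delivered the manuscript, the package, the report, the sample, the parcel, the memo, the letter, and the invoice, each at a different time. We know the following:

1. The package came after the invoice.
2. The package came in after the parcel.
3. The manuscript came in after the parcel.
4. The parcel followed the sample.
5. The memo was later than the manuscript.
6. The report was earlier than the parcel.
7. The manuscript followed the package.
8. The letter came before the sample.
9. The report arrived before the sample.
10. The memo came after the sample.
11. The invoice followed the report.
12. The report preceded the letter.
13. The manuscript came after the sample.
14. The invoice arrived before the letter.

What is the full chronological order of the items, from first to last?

The constraints fix every adjacent pair, so only one ordering works:
the report → the invoice → the letter → the sample → the parcel → the package → the manuscript → the memo.

the report, the invoice, the letter, the sample, the parcel, the package, the manuscript, the memo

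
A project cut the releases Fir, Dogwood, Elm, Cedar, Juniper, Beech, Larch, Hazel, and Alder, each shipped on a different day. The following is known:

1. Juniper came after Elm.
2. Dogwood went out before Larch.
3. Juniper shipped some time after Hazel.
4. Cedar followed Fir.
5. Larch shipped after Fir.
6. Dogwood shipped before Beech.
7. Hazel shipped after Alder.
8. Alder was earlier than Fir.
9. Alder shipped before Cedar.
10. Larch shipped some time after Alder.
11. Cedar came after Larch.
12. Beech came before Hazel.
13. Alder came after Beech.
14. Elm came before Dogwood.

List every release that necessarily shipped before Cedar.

Alder, Beech, Dogwood, Elm, Fir, Larch

Directly stated before Cedar: Alder, Fir, and Larch.
Beech reaches Cedar via Beech → Alder → Cedar.
Dogwood reaches Cedar via Dogwood → Larch → Cedar.
Elm reaches Cedar via Elm → Dogwood → Larch → Cedar.
No chain forces Juniper (or any of the others) ahead of Cedar.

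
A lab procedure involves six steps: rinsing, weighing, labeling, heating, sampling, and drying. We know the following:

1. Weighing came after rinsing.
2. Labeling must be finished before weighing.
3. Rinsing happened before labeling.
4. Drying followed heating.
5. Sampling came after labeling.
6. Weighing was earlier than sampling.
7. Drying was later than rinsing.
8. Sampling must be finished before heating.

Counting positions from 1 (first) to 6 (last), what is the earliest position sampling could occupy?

4

Labeling, rinsing, and weighing must all come before sampling — 3 forced predecessors.
Nothing else is forced ahead of sampling, so its earliest slot is position 3 + 1 = 4.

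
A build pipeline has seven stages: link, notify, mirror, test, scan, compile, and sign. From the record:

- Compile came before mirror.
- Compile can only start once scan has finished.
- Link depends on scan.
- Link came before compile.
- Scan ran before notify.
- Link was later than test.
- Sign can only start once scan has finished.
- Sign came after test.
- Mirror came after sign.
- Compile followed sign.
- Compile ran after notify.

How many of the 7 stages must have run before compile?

5

Directly stated before compile: link, notify, scan, and sign.
Test reaches compile via test → link → compile.
That's link, notify, scan, sign, and test — 5 in all.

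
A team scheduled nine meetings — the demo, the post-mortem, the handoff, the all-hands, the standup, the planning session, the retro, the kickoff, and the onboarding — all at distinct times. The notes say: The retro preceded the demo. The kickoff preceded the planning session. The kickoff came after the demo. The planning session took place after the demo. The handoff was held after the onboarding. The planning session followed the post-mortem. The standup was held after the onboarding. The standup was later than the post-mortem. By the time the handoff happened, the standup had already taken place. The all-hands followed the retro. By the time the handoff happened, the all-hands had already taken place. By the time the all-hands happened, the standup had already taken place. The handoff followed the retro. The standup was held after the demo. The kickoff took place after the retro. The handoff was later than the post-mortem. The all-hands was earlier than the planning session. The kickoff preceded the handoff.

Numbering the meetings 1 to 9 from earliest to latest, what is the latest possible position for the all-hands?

7

The all-hands must come before the handoff and the planning session — 2 meetings forced after it.
Everything else can be placed before the all-hands in some valid order, so the all-hands can sit as late as position 9 − 2 = 7.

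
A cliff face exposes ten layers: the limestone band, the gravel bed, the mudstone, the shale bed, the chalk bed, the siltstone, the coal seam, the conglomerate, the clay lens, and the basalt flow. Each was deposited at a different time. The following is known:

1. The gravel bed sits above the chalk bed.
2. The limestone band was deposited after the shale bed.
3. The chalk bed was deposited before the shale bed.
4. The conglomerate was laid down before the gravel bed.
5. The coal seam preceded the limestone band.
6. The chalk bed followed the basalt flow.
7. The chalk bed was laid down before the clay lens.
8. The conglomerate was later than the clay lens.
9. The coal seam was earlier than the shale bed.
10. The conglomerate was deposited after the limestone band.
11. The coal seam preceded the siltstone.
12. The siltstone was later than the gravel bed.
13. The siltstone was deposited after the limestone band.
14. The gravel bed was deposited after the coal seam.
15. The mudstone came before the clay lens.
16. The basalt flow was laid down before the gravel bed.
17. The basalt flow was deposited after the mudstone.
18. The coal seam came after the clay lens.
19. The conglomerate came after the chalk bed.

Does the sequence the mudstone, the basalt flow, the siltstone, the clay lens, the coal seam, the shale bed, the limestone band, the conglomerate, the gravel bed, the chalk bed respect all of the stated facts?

no

The constraints require the chalk bed before the conglomerate, but in the proposed sequence the conglomerate appears ahead of the chalk bed. That one violation is enough.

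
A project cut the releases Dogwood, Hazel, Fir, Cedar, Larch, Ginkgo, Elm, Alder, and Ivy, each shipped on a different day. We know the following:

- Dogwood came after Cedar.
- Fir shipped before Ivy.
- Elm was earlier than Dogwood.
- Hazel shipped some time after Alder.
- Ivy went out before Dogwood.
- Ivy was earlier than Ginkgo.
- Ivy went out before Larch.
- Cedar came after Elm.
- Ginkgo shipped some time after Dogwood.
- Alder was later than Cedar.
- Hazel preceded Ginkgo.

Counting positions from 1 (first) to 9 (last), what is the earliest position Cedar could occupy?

Elm must come before Cedar — 1 forced predecessor.
Nothing else is forced ahead of Cedar, so its earliest slot is position 1 + 1 = 2.

2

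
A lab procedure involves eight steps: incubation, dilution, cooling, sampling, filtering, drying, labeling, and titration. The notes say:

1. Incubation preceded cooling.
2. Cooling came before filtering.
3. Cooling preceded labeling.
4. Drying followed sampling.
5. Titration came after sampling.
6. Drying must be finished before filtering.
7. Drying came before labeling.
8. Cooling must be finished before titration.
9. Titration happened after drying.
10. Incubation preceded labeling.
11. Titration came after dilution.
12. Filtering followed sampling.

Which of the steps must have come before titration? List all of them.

cooling, dilution, drying, incubation, sampling

Directly stated before titration: cooling, dilution, drying, and sampling.
Incubation reaches titration via incubation → cooling → titration.
No chain forces labeling (or any of the others) ahead of titration.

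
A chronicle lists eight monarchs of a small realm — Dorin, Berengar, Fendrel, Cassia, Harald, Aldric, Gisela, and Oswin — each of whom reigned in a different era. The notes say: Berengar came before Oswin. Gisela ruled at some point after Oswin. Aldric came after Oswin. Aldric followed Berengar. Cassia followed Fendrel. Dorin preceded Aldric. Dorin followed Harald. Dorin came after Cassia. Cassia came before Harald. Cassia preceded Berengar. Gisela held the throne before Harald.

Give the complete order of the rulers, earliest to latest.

The constraints fix every adjacent pair, so only one ordering works:
Fendrel → Cassia → Berengar → Oswin → Gisela → Harald → Dorin → Aldric.

Fendrel, Cassia, Berengar, Oswin, Gisela, Harald, Dorin, Aldric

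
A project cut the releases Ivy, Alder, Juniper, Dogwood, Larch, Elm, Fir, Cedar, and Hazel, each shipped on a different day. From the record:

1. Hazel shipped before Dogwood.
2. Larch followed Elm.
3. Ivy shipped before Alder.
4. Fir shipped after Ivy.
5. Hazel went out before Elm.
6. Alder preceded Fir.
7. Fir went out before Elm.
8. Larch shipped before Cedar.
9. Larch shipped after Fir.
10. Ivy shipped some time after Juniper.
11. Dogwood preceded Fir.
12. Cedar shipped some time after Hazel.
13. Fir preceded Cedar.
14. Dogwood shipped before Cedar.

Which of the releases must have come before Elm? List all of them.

Directly stated before Elm: Fir and Hazel.
Alder reaches Elm via Alder → Fir → Elm.
Dogwood reaches Elm via Dogwood → Fir → Elm.
Ivy reaches Elm via Ivy → Fir → Elm.
Likewise Juniper reaches Elm by chaining the stated constraints.
No chain forces Cedar (or any of the others) ahead of Elm.

Alder, Dogwood, Fir, Hazel, Ivy, Juniper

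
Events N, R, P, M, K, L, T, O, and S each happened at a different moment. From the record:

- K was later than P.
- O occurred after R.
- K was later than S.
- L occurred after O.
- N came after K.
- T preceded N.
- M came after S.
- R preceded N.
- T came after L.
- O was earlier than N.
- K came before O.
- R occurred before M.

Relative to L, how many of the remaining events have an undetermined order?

1

Forced before L: K, O, P, R, and S; forced after L: N and T.
That leaves M with no forced order relative to L — 1.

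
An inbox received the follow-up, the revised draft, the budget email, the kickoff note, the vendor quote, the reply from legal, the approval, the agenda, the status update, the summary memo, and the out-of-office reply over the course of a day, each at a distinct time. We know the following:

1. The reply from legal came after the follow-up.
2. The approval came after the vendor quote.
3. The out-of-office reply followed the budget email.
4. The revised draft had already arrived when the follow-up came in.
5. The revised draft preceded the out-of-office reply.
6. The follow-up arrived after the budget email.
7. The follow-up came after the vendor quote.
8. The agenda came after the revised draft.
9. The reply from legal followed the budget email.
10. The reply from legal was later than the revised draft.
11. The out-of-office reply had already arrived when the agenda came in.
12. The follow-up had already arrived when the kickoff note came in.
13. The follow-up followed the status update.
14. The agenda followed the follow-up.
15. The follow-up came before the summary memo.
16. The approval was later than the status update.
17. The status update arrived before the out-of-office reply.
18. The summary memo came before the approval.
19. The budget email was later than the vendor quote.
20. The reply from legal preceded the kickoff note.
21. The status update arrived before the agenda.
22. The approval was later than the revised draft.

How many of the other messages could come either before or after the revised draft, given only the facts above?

3

Forced after the revised draft: the agenda, the approval, the follow-up, the kickoff note, the out-of-office reply, the reply from legal, and the summary memo.
That leaves the budget email, the status update, and the vendor quote with no forced order relative to the revised draft — 3.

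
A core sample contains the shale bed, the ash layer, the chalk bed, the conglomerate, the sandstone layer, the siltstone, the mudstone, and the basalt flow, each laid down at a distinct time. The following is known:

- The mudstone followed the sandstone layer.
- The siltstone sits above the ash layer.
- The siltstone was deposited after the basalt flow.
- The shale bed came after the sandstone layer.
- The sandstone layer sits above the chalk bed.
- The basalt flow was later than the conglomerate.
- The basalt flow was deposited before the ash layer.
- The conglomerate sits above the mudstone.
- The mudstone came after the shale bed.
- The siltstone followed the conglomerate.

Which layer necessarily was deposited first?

the chalk bed

The chalk bed has a chain of constraints placing it before every other layer, so the chalk bed must be first.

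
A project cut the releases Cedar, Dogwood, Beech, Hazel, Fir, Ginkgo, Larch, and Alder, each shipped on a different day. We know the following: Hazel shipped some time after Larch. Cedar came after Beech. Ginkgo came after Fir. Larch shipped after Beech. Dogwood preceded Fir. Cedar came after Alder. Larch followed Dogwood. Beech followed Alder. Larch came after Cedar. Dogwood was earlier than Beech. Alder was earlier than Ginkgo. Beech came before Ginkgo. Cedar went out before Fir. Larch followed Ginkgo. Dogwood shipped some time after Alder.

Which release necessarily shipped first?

Alder

Alder has a chain of constraints placing it before every other release, so Alder must be first.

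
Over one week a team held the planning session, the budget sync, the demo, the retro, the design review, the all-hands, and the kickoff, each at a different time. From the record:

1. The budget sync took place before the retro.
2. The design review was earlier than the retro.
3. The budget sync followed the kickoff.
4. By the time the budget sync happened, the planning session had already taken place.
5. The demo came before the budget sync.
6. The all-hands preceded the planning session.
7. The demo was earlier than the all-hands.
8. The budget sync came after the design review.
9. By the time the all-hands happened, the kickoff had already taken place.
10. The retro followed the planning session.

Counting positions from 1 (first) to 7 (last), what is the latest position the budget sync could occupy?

The budget sync must come before the retro — 1 meeting forced after it.
Everything else can be placed before the budget sync in some valid order, so the budget sync can sit as late as position 7 − 1 = 6.

6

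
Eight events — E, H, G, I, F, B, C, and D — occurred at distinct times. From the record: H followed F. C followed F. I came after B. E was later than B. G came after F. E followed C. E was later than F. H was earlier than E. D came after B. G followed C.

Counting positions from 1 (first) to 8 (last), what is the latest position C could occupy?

C must come before E and G — 2 events forced after it.
Everything else can be placed before C in some valid order, so C can sit as late as position 8 − 2 = 6.

6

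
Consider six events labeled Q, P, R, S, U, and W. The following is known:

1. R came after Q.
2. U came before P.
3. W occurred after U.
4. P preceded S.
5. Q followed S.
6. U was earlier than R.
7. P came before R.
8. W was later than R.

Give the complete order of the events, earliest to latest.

U, P, S, Q, R, W

The constraints fix every adjacent pair, so only one ordering works:
U → P → S → Q → R → W.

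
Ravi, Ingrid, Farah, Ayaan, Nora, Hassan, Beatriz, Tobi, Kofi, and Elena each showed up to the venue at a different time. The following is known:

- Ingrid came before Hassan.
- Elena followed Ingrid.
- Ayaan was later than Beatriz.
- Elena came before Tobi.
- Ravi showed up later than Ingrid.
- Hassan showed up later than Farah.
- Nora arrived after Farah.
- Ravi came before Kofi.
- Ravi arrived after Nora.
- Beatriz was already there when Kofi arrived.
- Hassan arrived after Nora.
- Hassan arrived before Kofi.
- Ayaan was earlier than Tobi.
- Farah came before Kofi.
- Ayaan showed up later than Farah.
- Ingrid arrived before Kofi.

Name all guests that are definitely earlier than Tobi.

Directly stated before Tobi: Ayaan and Elena.
Beatriz reaches Tobi via Beatriz → Ayaan → Tobi.
Farah reaches Tobi via Farah → Ayaan → Tobi.
Ingrid reaches Tobi via Ingrid → Elena → Tobi.
No chain forces Nora (or any of the others) ahead of Tobi.

Ayaan, Beatriz, Elena, Farah, Ingrid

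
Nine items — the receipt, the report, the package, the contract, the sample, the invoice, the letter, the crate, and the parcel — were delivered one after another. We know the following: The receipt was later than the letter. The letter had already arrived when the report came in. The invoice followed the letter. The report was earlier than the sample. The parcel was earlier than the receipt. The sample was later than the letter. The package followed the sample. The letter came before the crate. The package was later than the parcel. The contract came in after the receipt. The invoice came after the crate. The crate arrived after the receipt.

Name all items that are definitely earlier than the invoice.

the crate, the letter, the parcel, the receipt

Directly stated before the invoice: the crate and the letter.
The parcel reaches the invoice via the parcel → the receipt → the crate → the invoice.
The receipt reaches the invoice via the receipt → the crate → the invoice.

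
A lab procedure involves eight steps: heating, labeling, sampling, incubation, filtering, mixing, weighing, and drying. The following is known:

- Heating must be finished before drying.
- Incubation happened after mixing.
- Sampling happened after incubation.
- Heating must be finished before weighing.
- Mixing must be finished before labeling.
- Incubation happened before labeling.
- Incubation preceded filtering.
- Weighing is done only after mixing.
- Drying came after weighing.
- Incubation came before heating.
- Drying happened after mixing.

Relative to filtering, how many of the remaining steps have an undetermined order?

5

Forced before filtering: incubation and mixing.
That leaves drying, heating, labeling, sampling, and weighing with no forced order relative to filtering — 5.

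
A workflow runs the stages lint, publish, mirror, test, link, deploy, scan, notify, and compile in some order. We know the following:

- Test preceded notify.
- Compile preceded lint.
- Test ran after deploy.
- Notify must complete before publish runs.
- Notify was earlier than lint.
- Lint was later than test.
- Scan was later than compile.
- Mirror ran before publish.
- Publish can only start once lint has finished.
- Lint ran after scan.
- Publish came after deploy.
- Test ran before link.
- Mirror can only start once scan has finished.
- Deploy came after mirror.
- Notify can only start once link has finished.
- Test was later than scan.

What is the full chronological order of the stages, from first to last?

The constraints fix every adjacent pair, so only one ordering works:
compile → scan → mirror → deploy → test → link → notify → lint → publish.

compile, scan, mirror, deploy, test, link, notify, lint, publish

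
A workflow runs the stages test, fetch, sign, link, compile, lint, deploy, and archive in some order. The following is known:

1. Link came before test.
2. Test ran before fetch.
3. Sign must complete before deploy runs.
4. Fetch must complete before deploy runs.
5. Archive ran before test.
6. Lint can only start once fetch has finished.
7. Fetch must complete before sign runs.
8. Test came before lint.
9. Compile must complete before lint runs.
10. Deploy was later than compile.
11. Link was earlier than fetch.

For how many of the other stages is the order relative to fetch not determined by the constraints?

1

Forced before fetch: archive, link, and test; forced after fetch: deploy, lint, and sign.
That leaves compile with no forced order relative to fetch — 1.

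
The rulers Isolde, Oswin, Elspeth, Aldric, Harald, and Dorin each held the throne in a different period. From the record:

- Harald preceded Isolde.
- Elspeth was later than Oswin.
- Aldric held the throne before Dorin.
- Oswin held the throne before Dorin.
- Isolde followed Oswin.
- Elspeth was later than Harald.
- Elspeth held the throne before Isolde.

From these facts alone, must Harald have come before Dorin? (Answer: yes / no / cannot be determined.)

cannot be determined

No chain of stated constraints runs from Harald to Dorin, and none runs from Dorin to Harald either.
So the relative order of Harald and Dorin is not fixed by the given facts.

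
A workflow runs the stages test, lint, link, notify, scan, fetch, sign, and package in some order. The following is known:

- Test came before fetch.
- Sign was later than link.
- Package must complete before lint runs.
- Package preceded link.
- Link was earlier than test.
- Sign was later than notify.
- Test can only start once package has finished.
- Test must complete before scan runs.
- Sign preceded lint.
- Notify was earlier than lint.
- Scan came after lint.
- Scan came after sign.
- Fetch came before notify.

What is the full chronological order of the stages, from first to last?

package, link, test, fetch, notify, sign, lint, scan

The constraints fix every adjacent pair, so only one ordering works:
package → link → test → fetch → notify → sign → lint → scan.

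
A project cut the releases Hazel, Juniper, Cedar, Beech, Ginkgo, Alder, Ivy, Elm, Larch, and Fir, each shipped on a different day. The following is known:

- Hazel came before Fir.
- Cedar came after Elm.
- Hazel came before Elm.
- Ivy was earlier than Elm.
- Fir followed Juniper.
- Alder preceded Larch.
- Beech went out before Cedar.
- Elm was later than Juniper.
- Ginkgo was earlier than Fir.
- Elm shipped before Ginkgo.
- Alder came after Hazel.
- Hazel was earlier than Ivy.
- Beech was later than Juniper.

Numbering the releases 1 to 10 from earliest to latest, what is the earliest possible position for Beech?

Juniper must come before Beech — 1 forced predecessor.
Nothing else is forced ahead of Beech, so its earliest slot is position 1 + 1 = 2.

2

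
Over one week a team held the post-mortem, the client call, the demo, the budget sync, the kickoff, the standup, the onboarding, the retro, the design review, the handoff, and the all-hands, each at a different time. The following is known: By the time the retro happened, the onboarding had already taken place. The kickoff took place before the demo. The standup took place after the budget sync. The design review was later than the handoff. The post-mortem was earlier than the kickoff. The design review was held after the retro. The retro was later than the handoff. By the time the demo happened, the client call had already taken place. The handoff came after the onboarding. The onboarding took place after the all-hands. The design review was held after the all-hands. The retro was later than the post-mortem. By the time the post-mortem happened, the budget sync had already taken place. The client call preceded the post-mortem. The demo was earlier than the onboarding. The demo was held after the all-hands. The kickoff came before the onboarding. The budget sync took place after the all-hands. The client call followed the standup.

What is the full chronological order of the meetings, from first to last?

The constraints fix every adjacent pair, so only one ordering works:
the all-hands → the budget sync → the standup → the client call → the post-mortem → the kickoff → the demo → the onboarding → the handoff → the retro → the design review.

the all-hands, the budget sync, the standup, the client call, the post-mortem, the kickoff, the demo, the onboarding, the handoff, the retro, the design review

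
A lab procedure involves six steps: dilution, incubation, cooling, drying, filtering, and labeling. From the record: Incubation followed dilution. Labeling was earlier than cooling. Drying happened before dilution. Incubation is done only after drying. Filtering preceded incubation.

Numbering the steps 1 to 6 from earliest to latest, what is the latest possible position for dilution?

5

Dilution must come before incubation — 1 step forced after it.
Everything else can be placed before dilution in some valid order, so dilution can sit as late as position 6 − 1 = 5.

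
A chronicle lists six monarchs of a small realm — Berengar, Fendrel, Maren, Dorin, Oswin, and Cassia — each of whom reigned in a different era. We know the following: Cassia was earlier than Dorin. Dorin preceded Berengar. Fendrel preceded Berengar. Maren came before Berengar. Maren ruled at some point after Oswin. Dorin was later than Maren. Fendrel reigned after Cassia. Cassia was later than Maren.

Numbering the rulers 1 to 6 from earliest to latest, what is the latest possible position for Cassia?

Cassia must come before Berengar, Dorin, and Fendrel — 3 rulers forced after them.
Everything else can be placed before Cassia in some valid order, so Cassia can sit as late as position 6 − 3 = 3.

3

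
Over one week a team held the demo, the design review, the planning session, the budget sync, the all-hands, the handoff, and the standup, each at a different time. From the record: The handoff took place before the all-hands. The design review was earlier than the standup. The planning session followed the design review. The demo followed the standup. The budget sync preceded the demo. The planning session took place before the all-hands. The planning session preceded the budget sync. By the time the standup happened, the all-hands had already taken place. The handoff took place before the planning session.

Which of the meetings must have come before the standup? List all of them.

the all-hands, the design review, the handoff, the planning session

Directly stated before the standup: the all-hands and the design review.
The handoff reaches the standup via the handoff → the all-hands → the standup.
The planning session reaches the standup via the planning session → the all-hands → the standup.
No chain forces the demo (or any of the others) ahead of the standup.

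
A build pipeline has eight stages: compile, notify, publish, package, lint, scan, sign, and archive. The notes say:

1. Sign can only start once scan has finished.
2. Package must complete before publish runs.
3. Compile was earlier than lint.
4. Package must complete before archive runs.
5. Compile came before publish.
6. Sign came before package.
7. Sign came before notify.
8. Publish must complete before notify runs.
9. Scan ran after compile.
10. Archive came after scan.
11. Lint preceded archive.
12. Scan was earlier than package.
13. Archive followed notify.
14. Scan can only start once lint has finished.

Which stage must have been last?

archive

Every other stage has a chain of constraints placing it before archive, so archive is last.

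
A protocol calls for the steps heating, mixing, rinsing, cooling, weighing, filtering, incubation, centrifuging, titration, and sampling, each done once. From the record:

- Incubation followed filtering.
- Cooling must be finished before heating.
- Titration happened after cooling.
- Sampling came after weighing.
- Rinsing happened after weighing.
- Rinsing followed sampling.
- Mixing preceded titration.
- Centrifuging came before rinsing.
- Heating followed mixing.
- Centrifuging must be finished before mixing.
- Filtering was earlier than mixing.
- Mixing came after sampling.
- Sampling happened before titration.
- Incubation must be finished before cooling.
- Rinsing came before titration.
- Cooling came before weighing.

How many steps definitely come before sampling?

Directly stated before sampling: weighing.
Cooling reaches sampling via cooling → weighing → sampling.
Filtering reaches sampling via filtering → incubation → cooling → weighing → sampling.
Incubation reaches sampling via incubation → cooling → weighing → sampling.
That's cooling, filtering, incubation, and weighing — 4 in all.

4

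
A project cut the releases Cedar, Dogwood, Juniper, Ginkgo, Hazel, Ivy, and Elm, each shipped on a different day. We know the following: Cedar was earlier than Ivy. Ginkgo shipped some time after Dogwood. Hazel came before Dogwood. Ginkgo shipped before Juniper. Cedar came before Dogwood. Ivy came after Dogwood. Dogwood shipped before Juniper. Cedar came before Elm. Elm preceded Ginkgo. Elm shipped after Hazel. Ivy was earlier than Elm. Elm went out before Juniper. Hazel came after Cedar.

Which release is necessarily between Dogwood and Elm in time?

Tracing the constraints gives Dogwood → Ivy → Elm, so Ivy sits after Dogwood and before Elm.
No other release is forced both after Dogwood and before Elm.

Ivy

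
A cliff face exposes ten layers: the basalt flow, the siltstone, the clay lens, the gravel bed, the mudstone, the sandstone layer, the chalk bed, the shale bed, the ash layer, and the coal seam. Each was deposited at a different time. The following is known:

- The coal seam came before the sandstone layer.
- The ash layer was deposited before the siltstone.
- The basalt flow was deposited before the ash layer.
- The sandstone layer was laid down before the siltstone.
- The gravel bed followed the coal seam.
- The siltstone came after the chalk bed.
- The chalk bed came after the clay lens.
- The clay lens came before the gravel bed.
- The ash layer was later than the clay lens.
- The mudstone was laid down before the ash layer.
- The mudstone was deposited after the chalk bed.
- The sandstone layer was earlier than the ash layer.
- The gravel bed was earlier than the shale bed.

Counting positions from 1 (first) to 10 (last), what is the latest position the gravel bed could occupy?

The gravel bed must come before the shale bed — 1 layer forced after it.
Everything else can be placed before the gravel bed in some valid order, so the gravel bed can sit as late as position 10 − 1 = 9.

9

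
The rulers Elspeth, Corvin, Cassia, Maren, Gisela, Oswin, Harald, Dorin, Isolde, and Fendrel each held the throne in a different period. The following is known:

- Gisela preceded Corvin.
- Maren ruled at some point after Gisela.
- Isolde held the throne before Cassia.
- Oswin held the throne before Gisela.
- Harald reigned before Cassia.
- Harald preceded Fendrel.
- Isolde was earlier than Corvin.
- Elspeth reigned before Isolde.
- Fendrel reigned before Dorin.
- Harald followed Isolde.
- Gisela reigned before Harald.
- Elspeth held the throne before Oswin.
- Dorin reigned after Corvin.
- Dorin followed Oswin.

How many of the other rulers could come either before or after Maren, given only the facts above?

6

Forced before Maren: Elspeth, Gisela, and Oswin.
That leaves Cassia, Corvin, Dorin, Fendrel, Harald, and Isolde with no forced order relative to Maren — 6.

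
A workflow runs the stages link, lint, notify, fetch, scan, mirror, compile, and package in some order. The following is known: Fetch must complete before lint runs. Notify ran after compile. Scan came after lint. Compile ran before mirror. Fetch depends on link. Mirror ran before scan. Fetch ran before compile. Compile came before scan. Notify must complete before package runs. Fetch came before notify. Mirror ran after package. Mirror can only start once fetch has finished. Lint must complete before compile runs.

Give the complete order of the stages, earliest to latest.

The constraints fix every adjacent pair, so only one ordering works:
link → fetch → lint → compile → notify → package → mirror → scan.

link, fetch, lint, compile, notify, package, mirror, scan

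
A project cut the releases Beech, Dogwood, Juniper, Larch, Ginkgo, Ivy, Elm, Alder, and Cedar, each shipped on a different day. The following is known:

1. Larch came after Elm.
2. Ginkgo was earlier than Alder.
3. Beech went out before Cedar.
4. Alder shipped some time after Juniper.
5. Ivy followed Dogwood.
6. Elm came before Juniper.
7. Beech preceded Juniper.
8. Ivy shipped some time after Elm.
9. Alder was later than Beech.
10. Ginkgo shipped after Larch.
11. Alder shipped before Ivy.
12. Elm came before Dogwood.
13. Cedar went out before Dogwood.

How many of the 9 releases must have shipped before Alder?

Directly stated before Alder: Beech, Ginkgo, and Juniper.
Elm reaches Alder via Elm → Juniper → Alder.
Larch reaches Alder via Larch → Ginkgo → Alder.
That's Beech, Elm, Ginkgo, Juniper, and Larch — 5 in all.

5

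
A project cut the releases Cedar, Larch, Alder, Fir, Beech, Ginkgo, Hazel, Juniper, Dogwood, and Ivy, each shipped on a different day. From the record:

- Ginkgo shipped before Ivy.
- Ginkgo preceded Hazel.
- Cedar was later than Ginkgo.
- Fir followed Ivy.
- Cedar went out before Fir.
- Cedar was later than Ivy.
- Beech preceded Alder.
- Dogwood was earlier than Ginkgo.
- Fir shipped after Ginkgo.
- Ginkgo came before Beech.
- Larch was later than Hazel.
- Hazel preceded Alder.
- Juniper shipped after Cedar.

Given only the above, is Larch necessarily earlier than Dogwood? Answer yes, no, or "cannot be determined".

no

Tracing the constraints gives Dogwood → Ginkgo → Hazel → Larch, so Dogwood must come before Larch.
That means Larch cannot be before Dogwood.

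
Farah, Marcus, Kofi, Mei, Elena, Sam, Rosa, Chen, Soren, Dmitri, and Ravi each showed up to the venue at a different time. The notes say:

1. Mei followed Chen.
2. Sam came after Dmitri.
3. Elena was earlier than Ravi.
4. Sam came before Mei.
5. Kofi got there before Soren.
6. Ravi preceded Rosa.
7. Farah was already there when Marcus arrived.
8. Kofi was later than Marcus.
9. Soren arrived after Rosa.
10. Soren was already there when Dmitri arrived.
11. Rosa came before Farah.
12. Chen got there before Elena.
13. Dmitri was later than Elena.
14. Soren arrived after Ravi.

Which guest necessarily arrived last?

Every other guest has a chain of constraints placing them before Mei, so Mei is last.

Mei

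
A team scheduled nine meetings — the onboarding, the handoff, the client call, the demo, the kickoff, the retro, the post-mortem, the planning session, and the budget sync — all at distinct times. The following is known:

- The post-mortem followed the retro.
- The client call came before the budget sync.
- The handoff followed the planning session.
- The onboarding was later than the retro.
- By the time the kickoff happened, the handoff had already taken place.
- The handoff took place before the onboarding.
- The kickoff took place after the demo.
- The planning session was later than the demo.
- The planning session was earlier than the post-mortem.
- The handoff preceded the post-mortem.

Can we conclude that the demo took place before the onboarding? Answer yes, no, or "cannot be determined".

yes

Chain the constraints: the demo → the planning session → the handoff → the onboarding. Each link is directly stated, so the demo comes before the onboarding.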